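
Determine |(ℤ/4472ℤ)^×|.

2016

4472 = 2**3 × 13 × 43.
φ(4472) = 4472 · (1 − 1/2) · (1 − 1/13) · (1 − 1/43)
       = 4472 · 504/1118 = 2016.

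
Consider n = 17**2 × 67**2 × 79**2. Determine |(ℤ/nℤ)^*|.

φ(8096580361) = 8096580361 · (1 − 1/17) · (1 − 1/67) · (1 − 1/79)
       = 8096580361 · 82368/89981 = 7411555008.

7411555008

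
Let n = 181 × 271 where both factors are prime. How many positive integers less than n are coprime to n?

φ(49051) = 49051 · (1 − 1/181) · (1 − 1/271)
       = 49051 · 48600/49051 = 48600.

48600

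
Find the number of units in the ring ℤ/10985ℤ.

8112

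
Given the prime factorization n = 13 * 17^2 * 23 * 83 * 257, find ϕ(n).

1507393536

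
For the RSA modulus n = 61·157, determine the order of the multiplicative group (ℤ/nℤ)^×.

φ(n) = (p − 1)(q − 1) = (61−1)(157−1) = 60·156 = 9360.

9360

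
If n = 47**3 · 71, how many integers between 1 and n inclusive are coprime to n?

7112980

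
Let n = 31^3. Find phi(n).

φ(31^3) = 31^3 − 31^2 = 29791 − 961 = 28830.

28830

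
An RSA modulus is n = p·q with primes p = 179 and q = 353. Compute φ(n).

62656

φ(pq) = (p−1)(q−1) = 178 · 352 = 62656.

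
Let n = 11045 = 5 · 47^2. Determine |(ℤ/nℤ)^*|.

8648

φ(5) = 5 − 1 = 4.
φ(47^2) = 47^1·(47−1) = 47·46 = 2162.
Since φ is multiplicative, φ(11045) = 4 · 2162 = 8648.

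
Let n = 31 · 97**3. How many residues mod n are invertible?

27097920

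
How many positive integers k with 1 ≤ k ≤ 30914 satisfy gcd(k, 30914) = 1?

Factor 30914: 30914 = 2 * 13 * 29 * 41.
φ(30914) = 30914 · (1 − 1/2) · (1 − 1/13) · (1 − 1/29) · (1 − 1/41)
       = 30914 · 13440/30914 = 13440.

13440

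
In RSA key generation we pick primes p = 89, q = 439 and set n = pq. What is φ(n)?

For distinct primes, φ(pq) = (p−1)(q−1) = 88 × 438 = 38544.

38544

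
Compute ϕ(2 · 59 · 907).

φ(107026) = 107026 · (1 − 1/2) · (1 − 1/59) · (1 − 1/907)
       = 107026 · 52548/107026 = 52548.

52548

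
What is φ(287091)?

287091 = 3**3 × 7**3 × 31.
φ(287091) = 287091 · (1 − 1/3) · (1 − 1/7) · (1 − 1/31)
       = 287091 · 360/651 = 158760.

158760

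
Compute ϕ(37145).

25344

37145 = 5 · 17 · 19 · 23.
φ(37145) = 37145 · (1 − 1/5) · (1 − 1/17) · (1 − 1/19) · (1 − 1/23)
       = 37145 · 25344/37145 = 25344.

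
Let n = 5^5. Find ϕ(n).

2500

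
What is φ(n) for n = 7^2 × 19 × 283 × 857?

182492352

φ(7^2) = 7^2 − 7^1 = 49 − 7 = 42.
φ(19) = 19 − 1 = 18.
φ(283) = 283 − 1 = 282.
φ(857) = 857 − 1 = 856.
Since φ is multiplicative, φ(225796361) = 42 · 18 · 282 · 856 = 182492352.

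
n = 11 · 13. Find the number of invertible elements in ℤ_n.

120

φ(143) = 143 · (1 − 1/11) · (1 − 1/13)
       = 143 · 120/143 = 120.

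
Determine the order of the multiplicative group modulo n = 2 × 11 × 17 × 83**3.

φ(2) = 2 − 1 = 1.
φ(11) = 11 − 1 = 10.
φ(17) = 17 − 1 = 16.
φ(83^3) = 83^2·(83−1) = 6889·82 = 564898.
Multiply: 1 · 10 · 16 · 564898 = 90383680.

90383680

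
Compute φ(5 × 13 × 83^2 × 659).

φ(5) = 5 − 1 = 4.
φ(13) = 13 − 1 = 12.
φ(83^2) = 83^1·(83−1) = 83·82 = 6806.
φ(659) = 659 − 1 = 658.
φ(295090315) = 4 × 12 × 6806 × 658 = 214960704.

214960704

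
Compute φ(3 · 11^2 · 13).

2640

φ(3) = 3 − 1 = 2.
φ(11^2) = 11^1·(11−1) = 11·10 = 110.
φ(13) = 13 − 1 = 12.
Since φ is multiplicative, φ(4719) = 2 · 110 · 12 = 2640.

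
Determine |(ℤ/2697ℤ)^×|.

1680

2697 = 3 · 29 · 31.
φ(3) = 3 − 1 = 2.
φ(29) = 29 − 1 = 28.
φ(31) = 31 − 1 = 30.
Multiply: 2 · 28 · 30 = 1680.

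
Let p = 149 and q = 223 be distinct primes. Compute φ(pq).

φ(n) = (p − 1)(q − 1) = (149−1)(223−1) = 148·222 = 32856.

32856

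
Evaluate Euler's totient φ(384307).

384307 = 7**2 · 11 · 23 · 31.
φ(384307) = 384307 · (1 − 1/7) · (1 − 1/11) · (1 − 1/23) · (1 − 1/31)
       = 384307 · 39600/54901 = 277200.

277200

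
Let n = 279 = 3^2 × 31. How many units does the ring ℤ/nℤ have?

180

φ(3^2) = 3^1·(3−1) = 3·2 = 6.
φ(31) = 31 − 1 = 30.
Since φ is multiplicative, φ(279) = 6 · 30 = 180.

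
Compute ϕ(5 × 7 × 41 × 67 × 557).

φ(5) = 5 − 1 = 4.
φ(7) = 7 − 1 = 6.
φ(41) = 41 − 1 = 40.
φ(67) = 67 − 1 = 66.
φ(557) = 557 − 1 = 556.
Multiply: 4 · 6 · 40 · 66 · 556 = 35228160.

35228160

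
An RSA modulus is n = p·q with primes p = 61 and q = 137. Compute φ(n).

8160

For distinct primes, φ(pq) = (p−1)(q−1) = 60 × 136 = 8160.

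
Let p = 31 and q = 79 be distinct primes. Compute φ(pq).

2340

φ(31) = 31 − 1 = 30.
φ(79) = 79 − 1 = 78.
Multiply: 30 · 78 = 2340.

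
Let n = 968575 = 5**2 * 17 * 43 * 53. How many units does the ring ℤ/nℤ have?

φ(968575) = 968575 · (1 − 1/5) · (1 − 1/17) · (1 − 1/43) · (1 − 1/53)
       = 968575 · 139776/193715 = 698880.

698880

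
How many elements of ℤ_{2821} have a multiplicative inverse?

2160

First factor: 2821 = 7 × 13 × 31.
φ(7) = 7 − 1 = 6.
φ(13) = 13 − 1 = 12.
φ(31) = 31 − 1 = 30.
Multiply: 6 · 12 · 30 = 2160.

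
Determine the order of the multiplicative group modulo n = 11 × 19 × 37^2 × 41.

9590400

φ(11730961) = 11730961 · (1 − 1/11) · (1 − 1/19) · (1 − 1/37) · (1 − 1/41)
       = 11730961 · 259200/317053 = 9590400.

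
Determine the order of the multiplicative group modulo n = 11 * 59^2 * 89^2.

268011040

φ(11) = 11 − 1 = 10.
φ(59^2) = 59^2 − 59^1 = 3481 − 59 = 3422.
φ(89^2) = 89^2 − 89^1 = 7921 − 89 = 7832.
Multiply: 10 · 3422 · 7832 = 268011040.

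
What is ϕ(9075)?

Factor 9075: 9075 = 3 * 5**2 * 11**2.
φ(3) = 3 − 1 = 2.
φ(5^2) = 5^1·(5−1) = 5·4 = 20.
φ(11^2) = 11^1·(11−1) = 11·10 = 110.
Since φ is multiplicative, φ(9075) = 2 · 20 · 110 = 4400.

4400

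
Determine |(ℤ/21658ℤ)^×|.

21658 = 2 · 7^2 · 13 · 17.
φ(2) = 2 − 1 = 1.
φ(7^2) = 7^2 − 7^1 = 49 − 7 = 42.
φ(13) = 13 − 1 = 12.
φ(17) = 17 − 1 = 16.
Multiply: 1 · 42 · 12 · 16 = 8064.

8064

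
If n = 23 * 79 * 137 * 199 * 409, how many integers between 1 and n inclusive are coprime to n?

18853046784

φ(20260580239) = 20260580239 · (1 − 1/23) · (1 − 1/79) · (1 − 1/137) · (1 − 1/199) · (1 − 1/409)
       = 20260580239 · 18853046784/20260580239 = 18853046784.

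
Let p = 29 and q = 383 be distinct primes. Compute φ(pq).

10696

For distinct primes, φ(pq) = (p−1)(q−1) = 28 × 382 = 10696.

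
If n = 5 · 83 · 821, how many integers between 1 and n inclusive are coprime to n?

φ(340715) = 340715 · (1 − 1/5) · (1 − 1/83) · (1 − 1/821)
       = 340715 · 268960/340715 = 268960.

268960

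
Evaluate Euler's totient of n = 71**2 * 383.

φ(71^2) = 71^1·(71−1) = 71·70 = 4970.
φ(383) = 383 − 1 = 382.
φ(1930703) = 4970 × 382 = 1898540.

1898540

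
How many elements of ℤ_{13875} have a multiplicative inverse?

First factor: 13875 = 3 · 5^3 · 37.
φ(3) = 3 − 1 = 2.
φ(5^3) = 5^3 − 5^2 = 125 − 25 = 100.
φ(37) = 37 − 1 = 36.
φ(13875) = 2 × 100 × 36 = 7200.

7200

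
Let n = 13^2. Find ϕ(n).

φ(13^2) = 13^1·(13−1) = 13·12 = 156.

156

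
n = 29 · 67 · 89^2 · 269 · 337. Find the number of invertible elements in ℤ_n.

1303312969728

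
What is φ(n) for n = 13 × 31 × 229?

φ(92287) = 92287 · (1 − 1/13) · (1 − 1/31) · (1 − 1/229)
       = 92287 · 82080/92287 = 82080.

82080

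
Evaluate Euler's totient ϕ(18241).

16128

First factor: 18241 = 17 · 29 · 37.
φ(18241) = 18241 · (1 − 1/17) · (1 − 1/29) · (1 − 1/37)
       = 18241 · 16128/18241 = 16128.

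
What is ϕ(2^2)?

φ(4) = 4 · (1 − 1/2)
       = 4 · 1/2 = 2.

2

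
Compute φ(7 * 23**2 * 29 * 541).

φ(7) = 7 − 1 = 6.
φ(23^2) = 23^1·(23−1) = 23·22 = 506.
φ(29) = 29 − 1 = 28.
φ(541) = 541 − 1 = 540.
Multiply: 6 · 506 · 28 · 540 = 45904320.

45904320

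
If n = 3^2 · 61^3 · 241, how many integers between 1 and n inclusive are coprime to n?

321494400

φ(3^2) = 3^1·(3−1) = 3·2 = 6.
φ(61^3) = 61^3 − 61^2 = 226981 − 3721 = 223260.
φ(241) = 241 − 1 = 240.
Multiply: 6 · 223260 · 240 = 321494400.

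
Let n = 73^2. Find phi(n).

φ(73^2) = 73^1·(73−1) = 73·72 = 5256.

5256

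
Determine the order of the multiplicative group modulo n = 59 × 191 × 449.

4936960

φ(59) = 59 − 1 = 58.
φ(191) = 191 − 1 = 190.
φ(449) = 449 − 1 = 448.
φ(5059781) = 58 × 190 × 448 = 4936960.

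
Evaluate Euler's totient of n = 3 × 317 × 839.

529616

φ(797889) = 797889 · (1 − 1/3) · (1 − 1/317) · (1 − 1/839)
       = 797889 · 529616/797889 = 529616.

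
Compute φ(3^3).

18

φ(3^3) = 3^3 − 3^2 = 27 − 9 = 18.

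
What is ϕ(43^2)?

φ(1849) = 1849 · (1 − 1/43)
       = 1849 · 42/43 = 1806.

1806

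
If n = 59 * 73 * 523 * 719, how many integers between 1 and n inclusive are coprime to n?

φ(1619591359) = 1619591359 · (1 − 1/59) · (1 − 1/73) · (1 − 1/523) · (1 − 1/719)
       = 1619591359 · 1565148096/1619591359 = 1565148096.

1565148096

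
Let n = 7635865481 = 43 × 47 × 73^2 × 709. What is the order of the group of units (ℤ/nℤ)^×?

φ(43) = 43 − 1 = 42.
φ(47) = 47 − 1 = 46.
φ(73^2) = 73^2 − 73^1 = 5329 − 73 = 5256.
φ(709) = 709 − 1 = 708.
Multiply: 42 · 46 · 5256 · 708 = 7189451136.

7189451136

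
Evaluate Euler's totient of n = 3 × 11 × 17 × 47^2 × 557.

384663040

φ(690261693) = 690261693 · (1 − 1/3) · (1 − 1/11) · (1 − 1/17) · (1 − 1/47) · (1 − 1/557)
       = 690261693 · 8184320/14686419 = 384663040.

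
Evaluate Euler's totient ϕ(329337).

199584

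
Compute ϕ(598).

264

Prime factorization: 598 = 2 · 13 · 23.
φ(2) = 2 − 1 = 1.
φ(13) = 13 − 1 = 12.
φ(23) = 23 − 1 = 22.
Since φ is multiplicative, φ(598) = 1 · 12 · 22 = 264.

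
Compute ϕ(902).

400

Factor 902: 902 = 2 · 11 · 41.
φ(2) = 2 − 1 = 1.
φ(11) = 11 − 1 = 10.
φ(41) = 41 − 1 = 40.
Since φ is multiplicative, φ(902) = 1 · 10 · 40 = 400.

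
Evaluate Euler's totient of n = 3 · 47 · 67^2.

φ(3) = 3 − 1 = 2.
φ(47) = 47 − 1 = 46.
φ(67^2) = 67^2 − 67^1 = 4489 − 67 = 4422.
Multiply: 2 · 46 · 4422 = 406824.

406824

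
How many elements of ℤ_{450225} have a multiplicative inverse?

221760

450225 = 3**3 * 5**2 * 23 * 29.
φ(3^3) = 3^2·(3−1) = 9·2 = 18.
φ(5^2) = 5^1·(5−1) = 5·4 = 20.
φ(23) = 23 − 1 = 22.
φ(29) = 29 − 1 = 28.
Since φ is multiplicative, φ(450225) = 18 · 20 · 22 · 28 = 221760.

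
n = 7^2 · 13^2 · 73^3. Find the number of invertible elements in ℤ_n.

2513923776

φ(3221449777) = 3221449777 · (1 − 1/7) · (1 − 1/13) · (1 − 1/73)
       = 3221449777 · 5184/6643 = 2513923776.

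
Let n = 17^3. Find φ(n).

4624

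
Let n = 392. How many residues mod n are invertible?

First factor: 392 = 2^3 × 7^2.
φ(2^3) = 2^2·(2−1) = 4·1 = 4.
φ(7^2) = 7^1·(7−1) = 7·6 = 42.
Multiply: 4 · 42 = 168.

168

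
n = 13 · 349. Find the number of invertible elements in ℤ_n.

4176

φ(13) = 13 − 1 = 12.
φ(349) = 349 − 1 = 348.
φ(4537) = 12 × 348 = 4176.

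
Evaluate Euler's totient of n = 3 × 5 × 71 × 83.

45920

φ(3) = 3 − 1 = 2.
φ(5) = 5 − 1 = 4.
φ(71) = 71 − 1 = 70.
φ(83) = 83 − 1 = 82.
Since φ is multiplicative, φ(88395) = 2 · 4 · 70 · 82 = 45920.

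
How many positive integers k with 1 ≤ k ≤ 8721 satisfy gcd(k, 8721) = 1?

8721 = 3**3 · 17 · 19.
φ(8721) = 8721 · (1 − 1/3) · (1 − 1/17) · (1 − 1/19)
       = 8721 · 576/969 = 5184.

5184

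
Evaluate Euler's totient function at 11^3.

φ(1331) = 1331 · (1 − 1/11)
       = 1331 · 10/11 = 1210.

1210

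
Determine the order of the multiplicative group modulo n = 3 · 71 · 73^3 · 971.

φ(80457662991) = 80457662991 · (1 − 1/3) · (1 − 1/71) · (1 − 1/73) · (1 − 1/971)
       = 80457662991 · 9777600/15098079 = 52104830400.

52104830400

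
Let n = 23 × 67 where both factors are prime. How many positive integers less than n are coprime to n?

1452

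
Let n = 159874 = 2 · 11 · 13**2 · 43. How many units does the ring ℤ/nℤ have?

φ(159874) = 159874 · (1 − 1/2) · (1 − 1/11) · (1 − 1/13) · (1 − 1/43)
       = 159874 · 5040/12298 = 65520.

65520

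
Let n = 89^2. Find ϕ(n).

φ(7921) = 7921 · (1 − 1/89)
       = 7921 · 88/89 = 7832.

7832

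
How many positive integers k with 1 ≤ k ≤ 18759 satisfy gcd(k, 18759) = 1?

18759 = 3 × 13^2 × 37.
φ(18759) = 18759 · (1 − 1/3) · (1 − 1/13) · (1 − 1/37)
       = 18759 · 864/1443 = 11232.

11232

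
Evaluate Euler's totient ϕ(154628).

Prime factorization: 154628 = 2^2 · 29 · 31 · 43.
φ(154628) = 154628 · (1 − 1/2) · (1 − 1/29) · (1 − 1/31) · (1 − 1/43)
       = 154628 · 35280/77314 = 70560.

70560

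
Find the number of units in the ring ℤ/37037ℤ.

25920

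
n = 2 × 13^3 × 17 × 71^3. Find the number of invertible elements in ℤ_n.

11449925760

φ(26735235878) = 26735235878 · (1 − 1/2) · (1 − 1/13) · (1 − 1/17) · (1 − 1/71)
       = 26735235878 · 13440/31382 = 11449925760.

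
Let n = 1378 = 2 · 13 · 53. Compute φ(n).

624

φ(2) = 2 − 1 = 1.
φ(13) = 13 − 1 = 12.
φ(53) = 53 − 1 = 52.
φ(1378) = 1 × 12 × 52 = 624.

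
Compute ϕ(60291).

Factor 60291: 60291 = 3^3 * 7 * 11 * 29.
φ(3^3) = 3^2·(3−1) = 9·2 = 18.
φ(7) = 7 − 1 = 6.
φ(11) = 11 − 1 = 10.
φ(29) = 29 − 1 = 28.
Multiply: 18 · 6 · 10 · 28 = 30240.

30240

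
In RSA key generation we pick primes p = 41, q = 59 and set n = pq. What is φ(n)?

2320

φ(pq) = (p−1)(q−1) = 40 · 58 = 2320.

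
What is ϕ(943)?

880

Factor 943: 943 = 23 × 41.
φ(23) = 23 − 1 = 22.
φ(41) = 41 − 1 = 40.
Since φ is multiplicative, φ(943) = 22 · 40 = 880.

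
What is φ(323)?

288

First factor: 323 = 17 × 19.
φ(17) = 17 − 1 = 16.
φ(19) = 19 − 1 = 18.
φ(323) = 16 × 18 = 288.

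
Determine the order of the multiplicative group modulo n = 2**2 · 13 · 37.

864

φ(1924) = 1924 · (1 − 1/2) · (1 − 1/13) · (1 − 1/37)
       = 1924 · 432/962 = 864.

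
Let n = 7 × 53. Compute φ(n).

φ(371) = 371 · (1 − 1/7) · (1 − 1/53)
       = 371 · 312/371 = 312.

312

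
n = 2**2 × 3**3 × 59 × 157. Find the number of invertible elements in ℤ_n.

φ(2^2) = 2^1·(2−1) = 2·1 = 2.
φ(3^3) = 3^3 − 3^2 = 27 − 9 = 18.
φ(59) = 59 − 1 = 58.
φ(157) = 157 − 1 = 156.
Multiply: 2 · 18 · 58 · 156 = 325728.

325728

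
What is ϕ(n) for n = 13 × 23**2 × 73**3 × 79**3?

φ(13) = 13 − 1 = 12.
φ(23^2) = 23^2 − 23^1 = 529 − 23 = 506.
φ(73^3) = 73^2·(73−1) = 5329·72 = 383688.
φ(79^3) = 79^2·(79−1) = 6241·78 = 486798.
φ(1319012400663451) = 12 × 506 × 383688 × 486798 = 1134119361817728.

1134119361817728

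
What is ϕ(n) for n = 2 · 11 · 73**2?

φ(2) = 2 − 1 = 1.
φ(11) = 11 − 1 = 10.
φ(73^2) = 73^2 − 73^1 = 5329 − 73 = 5256.
Multiply: 1 · 10 · 5256 = 52560.

52560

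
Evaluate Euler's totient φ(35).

35 = 5 × 7.
φ(5) = 5 − 1 = 4.
φ(7) = 7 − 1 = 6.
Multiply: 4 · 6 = 24.

24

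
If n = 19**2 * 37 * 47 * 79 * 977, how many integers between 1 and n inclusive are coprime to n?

43115245056

φ(48453866557) = 48453866557 · (1 − 1/19) · (1 − 1/37) · (1 − 1/47) · (1 − 1/79) · (1 − 1/977)
       = 48453866557 · 2269223424/2550203503 = 43115245056.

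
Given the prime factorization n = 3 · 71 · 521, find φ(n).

φ(110973) = 110973 · (1 − 1/3) · (1 − 1/71) · (1 − 1/521)
       = 110973 · 72800/110973 = 72800.

72800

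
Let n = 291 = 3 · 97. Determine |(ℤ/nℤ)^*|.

192

φ(291) = 291 · (1 − 1/3) · (1 − 1/97)
       = 291 · 192/291 = 192.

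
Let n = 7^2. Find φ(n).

42

φ(7^2) = 7^2 − 7^1 = 49 − 7 = 42.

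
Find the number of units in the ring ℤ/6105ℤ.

2880

Factor 6105: 6105 = 3 · 5 · 11 · 37.
φ(3) = 3 − 1 = 2.
φ(5) = 5 − 1 = 4.
φ(11) = 11 − 1 = 10.
φ(37) = 37 − 1 = 36.
Since φ is multiplicative, φ(6105) = 2 · 4 · 10 · 36 = 2880.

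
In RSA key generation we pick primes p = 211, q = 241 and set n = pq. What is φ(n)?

φ(211) = 211 − 1 = 210.
φ(241) = 241 − 1 = 240.
φ(50851) = 210 × 240 = 50400.

50400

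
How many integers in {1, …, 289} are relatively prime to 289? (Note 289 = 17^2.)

φ(289) = 289 · (1 − 1/17)
       = 289 · 16/17 = 272.

272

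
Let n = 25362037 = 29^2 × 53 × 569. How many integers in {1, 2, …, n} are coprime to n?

23983232

φ(29^2) = 29^2 − 29^1 = 841 − 29 = 812.
φ(53) = 53 − 1 = 52.
φ(569) = 569 − 1 = 568.
φ(25362037) = 812 × 52 × 568 = 23983232.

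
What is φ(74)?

36

First factor: 74 = 2 × 37.
φ(2) = 2 − 1 = 1.
φ(37) = 37 − 1 = 36.
φ(74) = 1 × 36 = 36.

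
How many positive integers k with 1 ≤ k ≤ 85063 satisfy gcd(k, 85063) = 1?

71280

85063 = 11**2 · 19 · 37.
φ(11^2) = 11^2 − 11^1 = 121 − 11 = 110.
φ(19) = 19 − 1 = 18.
φ(37) = 37 − 1 = 36.
Multiply: 110 · 18 · 36 = 71280.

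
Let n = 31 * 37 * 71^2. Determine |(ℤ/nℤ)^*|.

5367600

φ(5782027) = 5782027 · (1 − 1/31) · (1 − 1/37) · (1 − 1/71)
       = 5782027 · 75600/81437 = 5367600.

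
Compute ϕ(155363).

124416

First factor: 155363 = 13 * 17 * 19 * 37.
φ(13) = 13 − 1 = 12.
φ(17) = 17 − 1 = 16.
φ(19) = 19 − 1 = 18.
φ(37) = 37 − 1 = 36.
φ(155363) = 12 × 16 × 18 × 36 = 124416.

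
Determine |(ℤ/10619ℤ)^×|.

8640

10619 = 7 × 37 × 41.
φ(10619) = 10619 · (1 − 1/7) · (1 − 1/37) · (1 − 1/41)
       = 10619 · 8640/10619 = 8640.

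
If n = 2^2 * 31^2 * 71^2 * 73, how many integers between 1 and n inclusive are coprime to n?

665582400

φ(1414565092) = 1414565092 · (1 − 1/2) · (1 − 1/31) · (1 − 1/71) · (1 − 1/73)
       = 1414565092 · 151200/321346 = 665582400.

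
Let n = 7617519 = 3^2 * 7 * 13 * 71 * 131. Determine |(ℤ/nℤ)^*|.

φ(7617519) = 7617519 · (1 − 1/3) · (1 − 1/7) · (1 − 1/13) · (1 − 1/71) · (1 − 1/131)
       = 7617519 · 1310400/2539173 = 3931200.

3931200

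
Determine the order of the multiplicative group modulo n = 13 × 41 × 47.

22080

φ(13) = 13 − 1 = 12.
φ(41) = 41 − 1 = 40.
φ(47) = 47 − 1 = 46.
Multiply: 12 · 40 · 46 = 22080.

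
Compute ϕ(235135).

Prime factorization: 235135 = 5 · 31 · 37 · 41.
φ(5) = 5 − 1 = 4.
φ(31) = 31 − 1 = 30.
φ(37) = 37 − 1 = 36.
φ(41) = 41 − 1 = 40.
Since φ is multiplicative, φ(235135) = 4 · 30 · 36 · 40 = 172800.

172800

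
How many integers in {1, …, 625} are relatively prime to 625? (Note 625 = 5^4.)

500

φ(625) = 625 · (1 − 1/5)
       = 625 · 4/5 = 500.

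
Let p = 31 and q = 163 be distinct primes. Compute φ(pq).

4860

φ(n) = (p − 1)(q − 1) = (31−1)(163−1) = 30·162 = 4860.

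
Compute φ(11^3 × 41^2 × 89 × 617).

φ(11^3) = 11^2·(11−1) = 121·10 = 1210.
φ(41^2) = 41^1·(41−1) = 41·40 = 1640.
φ(89) = 89 − 1 = 88.
φ(617) = 617 − 1 = 616.
φ(122862950243) = 1210 × 1640 × 88 × 616 = 107570355200.

107570355200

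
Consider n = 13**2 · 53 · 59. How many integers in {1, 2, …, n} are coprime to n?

470496

φ(528463) = 528463 · (1 − 1/13) · (1 − 1/53) · (1 − 1/59)
       = 528463 · 36192/40651 = 470496.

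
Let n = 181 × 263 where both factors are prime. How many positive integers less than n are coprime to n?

47160

φ(n) = (p − 1)(q − 1) = (181−1)(263−1) = 180·262 = 47160.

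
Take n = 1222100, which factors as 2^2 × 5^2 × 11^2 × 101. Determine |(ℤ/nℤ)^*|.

φ(1222100) = 1222100 · (1 − 1/2) · (1 − 1/5) · (1 − 1/11) · (1 − 1/101)
       = 1222100 · 4000/11110 = 440000.

440000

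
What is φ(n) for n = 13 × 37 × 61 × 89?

φ(13) = 13 − 1 = 12.
φ(37) = 37 − 1 = 36.
φ(61) = 61 − 1 = 60.
φ(89) = 89 − 1 = 88.
φ(2611349) = 12 × 36 × 60 × 88 = 2280960.

2280960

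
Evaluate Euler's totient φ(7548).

Prime factorization: 7548 = 2^2 * 3 * 17 * 37.
φ(7548) = 7548 · (1 − 1/2) · (1 − 1/3) · (1 − 1/17) · (1 − 1/37)
       = 7548 · 1152/3774 = 2304.

2304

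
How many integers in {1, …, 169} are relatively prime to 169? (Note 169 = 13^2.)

156

φ(169) = 169 · (1 − 1/13)
       = 169 · 12/13 = 156.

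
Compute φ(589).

540

Factor 589: 589 = 19 · 31.
φ(589) = 589 · (1 − 1/19) · (1 − 1/31)
       = 589 · 540/589 = 540.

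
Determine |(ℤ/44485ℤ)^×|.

28800

44485 = 5 · 7 · 31 · 41.
φ(5) = 5 − 1 = 4.
φ(7) = 7 − 1 = 6.
φ(31) = 31 − 1 = 30.
φ(41) = 41 − 1 = 40.
φ(44485) = 4 × 6 × 30 × 40 = 28800.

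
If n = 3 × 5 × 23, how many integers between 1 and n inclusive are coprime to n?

176

φ(3) = 3 − 1 = 2.
φ(5) = 5 − 1 = 4.
φ(23) = 23 − 1 = 22.
Since φ is multiplicative, φ(345) = 2 · 4 · 22 = 176.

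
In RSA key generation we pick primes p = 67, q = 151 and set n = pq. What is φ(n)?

φ(67) = 67 − 1 = 66.
φ(151) = 151 − 1 = 150.
Multiply: 66 · 150 = 9900.

9900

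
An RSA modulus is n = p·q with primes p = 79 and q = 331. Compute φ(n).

25740

For distinct primes, φ(pq) = (p−1)(q−1) = 78 × 330 = 25740.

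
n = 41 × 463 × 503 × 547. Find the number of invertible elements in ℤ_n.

φ(5223001603) = 5223001603 · (1 − 1/41) · (1 − 1/463) · (1 − 1/503) · (1 − 1/547)
       = 5223001603 · 5065220160/5223001603 = 5065220160.

5065220160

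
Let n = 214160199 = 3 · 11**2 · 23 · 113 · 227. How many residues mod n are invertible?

122510080

φ(3) = 3 − 1 = 2.
φ(11^2) = 11^2 − 11^1 = 121 − 11 = 110.
φ(23) = 23 − 1 = 22.
φ(113) = 113 − 1 = 112.
φ(227) = 227 − 1 = 226.
Since φ is multiplicative, φ(214160199) = 2 · 110 · 22 · 112 · 226 = 122510080.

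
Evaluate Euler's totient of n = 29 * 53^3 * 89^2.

32032128128

φ(34198386793) = 34198386793 · (1 − 1/29) · (1 − 1/53) · (1 − 1/89)
       = 34198386793 · 128128/136793 = 32032128128.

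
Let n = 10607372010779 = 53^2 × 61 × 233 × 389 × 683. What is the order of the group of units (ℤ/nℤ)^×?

10151601208320

φ(10607372010779) = 10607372010779 · (1 − 1/53) · (1 − 1/61) · (1 − 1/233) · (1 − 1/389) · (1 − 1/683)
       = 10607372010779 · 191539645440/200139094543 = 10151601208320.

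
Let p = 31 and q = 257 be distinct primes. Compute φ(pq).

φ(7967) = 7967 · (1 − 1/31) · (1 − 1/257)
       = 7967 · 7680/7967 = 7680.

7680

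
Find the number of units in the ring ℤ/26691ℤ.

14400

First factor: 26691 = 3 · 7 · 31 · 41.
φ(26691) = 26691 · (1 − 1/3) · (1 − 1/7) · (1 − 1/31) · (1 − 1/41)
       = 26691 · 14400/26691 = 14400.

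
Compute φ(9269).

Factor 9269: 9269 = 13 · 23 · 31.
φ(9269) = 9269 · (1 − 1/13) · (1 − 1/23) · (1 − 1/31)
       = 9269 · 7920/9269 = 7920.

7920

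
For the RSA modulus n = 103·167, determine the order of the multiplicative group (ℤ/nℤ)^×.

16932

φ(n) = (p − 1)(q − 1) = (103−1)(167−1) = 102·166 = 16932.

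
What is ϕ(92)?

First factor: 92 = 2^2 × 23.
φ(2^2) = 2^1·(2−1) = 2·1 = 2.
φ(23) = 23 − 1 = 22.
Multiply: 2 · 22 = 44.

44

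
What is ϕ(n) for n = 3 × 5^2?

40

φ(3) = 3 − 1 = 2.
φ(5^2) = 5^1·(5−1) = 5·4 = 20.
φ(75) = 2 × 20 = 40.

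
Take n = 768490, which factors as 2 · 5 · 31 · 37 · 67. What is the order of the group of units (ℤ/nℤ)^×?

285120

φ(768490) = 768490 · (1 − 1/2) · (1 − 1/5) · (1 − 1/31) · (1 − 1/37) · (1 − 1/67)
       = 768490 · 285120/768490 = 285120.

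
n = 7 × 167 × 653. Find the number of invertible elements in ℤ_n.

649392

φ(763357) = 763357 · (1 − 1/7) · (1 − 1/167) · (1 − 1/653)
       = 763357 · 649392/763357 = 649392.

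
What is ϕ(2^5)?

16

φ(2^5) = 2^5 − 2^4 = 32 − 16 = 16.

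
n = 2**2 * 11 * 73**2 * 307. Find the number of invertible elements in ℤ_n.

32166720

φ(71984132) = 71984132 · (1 − 1/2) · (1 − 1/11) · (1 − 1/73) · (1 − 1/307)
       = 71984132 · 220320/493042 = 32166720.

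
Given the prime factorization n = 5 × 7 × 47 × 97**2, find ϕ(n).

φ(5) = 5 − 1 = 4.
φ(7) = 7 − 1 = 6.
φ(47) = 47 − 1 = 46.
φ(97^2) = 97^1·(97−1) = 97·96 = 9312.
φ(15477805) = 4 × 6 × 46 × 9312 = 10280448.

10280448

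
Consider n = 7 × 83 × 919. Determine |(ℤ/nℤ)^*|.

451656

φ(533939) = 533939 · (1 − 1/7) · (1 − 1/83) · (1 − 1/919)
       = 533939 · 451656/533939 = 451656.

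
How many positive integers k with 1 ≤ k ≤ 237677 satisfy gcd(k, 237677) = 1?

192000

First factor: 237677 = 11 * 17 * 31 * 41.
φ(11) = 11 − 1 = 10.
φ(17) = 17 − 1 = 16.
φ(31) = 31 − 1 = 30.
φ(41) = 41 − 1 = 40.
Since φ is multiplicative, φ(237677) = 10 · 16 · 30 · 40 = 192000.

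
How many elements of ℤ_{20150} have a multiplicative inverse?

7200

20150 = 2 × 5**2 × 13 × 31.
φ(2) = 2 − 1 = 1.
φ(5^2) = 5^2 − 5^1 = 25 − 5 = 20.
φ(13) = 13 − 1 = 12.
φ(31) = 31 − 1 = 30.
φ(20150) = 1 × 20 × 12 × 30 = 7200.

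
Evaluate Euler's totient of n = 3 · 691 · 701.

φ(1453173) = 1453173 · (1 − 1/3) · (1 − 1/691) · (1 − 1/701)
       = 1453173 · 966000/1453173 = 966000.

966000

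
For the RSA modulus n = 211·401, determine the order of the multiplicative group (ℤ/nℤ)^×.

φ(pq) = (p−1)(q−1) = 210 · 400 = 84000.

84000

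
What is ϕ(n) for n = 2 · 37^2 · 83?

109224

φ(227254) = 227254 · (1 − 1/2) · (1 − 1/37) · (1 − 1/83)
       = 227254 · 2952/6142 = 109224.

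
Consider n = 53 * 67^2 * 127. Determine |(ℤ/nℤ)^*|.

φ(53) = 53 − 1 = 52.
φ(67^2) = 67^2 − 67^1 = 4489 − 67 = 4422.
φ(127) = 127 − 1 = 126.
Multiply: 52 · 4422 · 126 = 28972944.

28972944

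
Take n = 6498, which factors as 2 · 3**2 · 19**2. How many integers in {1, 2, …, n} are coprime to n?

2052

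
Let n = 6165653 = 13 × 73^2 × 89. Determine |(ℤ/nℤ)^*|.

φ(6165653) = 6165653 · (1 − 1/13) · (1 − 1/73) · (1 − 1/89)
       = 6165653 · 76032/84461 = 5550336.

5550336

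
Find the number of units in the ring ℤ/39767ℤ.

28512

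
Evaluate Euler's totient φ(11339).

11339 = 17 · 23 · 29.
φ(11339) = 11339 · (1 − 1/17) · (1 − 1/23) · (1 − 1/29)
       = 11339 · 9856/11339 = 9856.

9856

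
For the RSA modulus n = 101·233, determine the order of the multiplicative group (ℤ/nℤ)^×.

23200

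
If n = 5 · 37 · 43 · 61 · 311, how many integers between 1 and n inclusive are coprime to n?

φ(5) = 5 − 1 = 4.
φ(37) = 37 − 1 = 36.
φ(43) = 43 − 1 = 42.
φ(61) = 61 − 1 = 60.
φ(311) = 311 − 1 = 310.
Since φ is multiplicative, φ(150914305) = 4 · 36 · 42 · 60 · 310 = 112492800.

112492800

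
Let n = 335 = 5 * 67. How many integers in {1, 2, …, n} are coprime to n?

264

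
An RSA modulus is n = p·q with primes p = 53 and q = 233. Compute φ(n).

φ(12349) = 12349 · (1 − 1/53) · (1 − 1/233)
       = 12349 · 12064/12349 = 12064.

12064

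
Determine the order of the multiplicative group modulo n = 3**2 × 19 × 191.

20520

φ(3^2) = 3^2 − 3^1 = 9 − 3 = 6.
φ(19) = 19 − 1 = 18.
φ(191) = 191 − 1 = 190.
Multiply: 6 · 18 · 190 = 20520.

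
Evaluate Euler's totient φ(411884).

174240

First factor: 411884 = 2^2 · 11^2 · 23 · 37.
φ(411884) = 411884 · (1 − 1/2) · (1 − 1/11) · (1 − 1/23) · (1 − 1/37)
       = 411884 · 7920/18722 = 174240.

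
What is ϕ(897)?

First factor: 897 = 3 · 13 · 23.
φ(897) = 897 · (1 − 1/3) · (1 − 1/13) · (1 − 1/23)
       = 897 · 528/897 = 528.

528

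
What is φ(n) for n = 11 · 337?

φ(3707) = 3707 · (1 − 1/11) · (1 − 1/337)
       = 3707 · 3360/3707 = 3360.

3360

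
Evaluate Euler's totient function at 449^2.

φ(449^2) = 449^1·(449−1) = 449·448 = 201152.

201152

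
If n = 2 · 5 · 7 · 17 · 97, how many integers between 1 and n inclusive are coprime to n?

φ(2) = 2 − 1 = 1.
φ(5) = 5 − 1 = 4.
φ(7) = 7 − 1 = 6.
φ(17) = 17 − 1 = 16.
φ(97) = 97 − 1 = 96.
φ(115430) = 1 × 4 × 6 × 16 × 96 = 36864.

36864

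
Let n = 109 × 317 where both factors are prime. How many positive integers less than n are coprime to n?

For distinct primes, φ(pq) = (p−1)(q−1) = 108 × 316 = 34128.

34128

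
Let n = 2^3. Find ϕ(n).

4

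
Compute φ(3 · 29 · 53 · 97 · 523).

145926144

φ(233920641) = 233920641 · (1 − 1/3) · (1 − 1/29) · (1 − 1/53) · (1 − 1/97) · (1 − 1/523)
       = 233920641 · 145926144/233920641 = 145926144.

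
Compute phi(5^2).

φ(5^2) = 5^1·(5−1) = 5·4 = 20.

20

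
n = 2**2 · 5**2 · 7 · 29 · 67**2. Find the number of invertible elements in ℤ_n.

29715840

φ(2^2) = 2^2 − 2^1 = 4 − 2 = 2.
φ(5^2) = 5^2 − 5^1 = 25 − 5 = 20.
φ(7) = 7 − 1 = 6.
φ(29) = 29 − 1 = 28.
φ(67^2) = 67^1·(67−1) = 67·66 = 4422.
Since φ is multiplicative, φ(91126700) = 2 · 20 · 6 · 28 · 4422 = 29715840.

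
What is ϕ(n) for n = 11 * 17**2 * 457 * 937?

1160939520

φ(1361276411) = 1361276411 · (1 − 1/11) · (1 − 1/17) · (1 − 1/457) · (1 − 1/937)
       = 1361276411 · 68290560/80075083 = 1160939520.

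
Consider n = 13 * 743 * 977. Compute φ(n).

φ(13) = 13 − 1 = 12.
φ(743) = 743 − 1 = 742.
φ(977) = 977 − 1 = 976.
Multiply: 12 · 742 · 976 = 8690304.

8690304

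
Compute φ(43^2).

1806

φ(43^2) = 43^1·(43−1) = 43·42 = 1806.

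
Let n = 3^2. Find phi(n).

6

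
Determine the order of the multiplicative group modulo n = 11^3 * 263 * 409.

φ(11^3) = 11^3 − 11^2 = 1331 − 121 = 1210.
φ(263) = 263 − 1 = 262.
φ(409) = 409 − 1 = 408.
φ(143171677) = 1210 × 262 × 408 = 129344160.

129344160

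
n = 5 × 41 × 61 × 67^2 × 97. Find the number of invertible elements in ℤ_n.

4075315200

φ(5) = 5 − 1 = 4.
φ(41) = 41 − 1 = 40.
φ(61) = 61 − 1 = 60.
φ(67^2) = 67^1·(67−1) = 67·66 = 4422.
φ(97) = 97 − 1 = 96.
Since φ is multiplicative, φ(5445089665) = 4 · 40 · 60 · 4422 · 96 = 4075315200.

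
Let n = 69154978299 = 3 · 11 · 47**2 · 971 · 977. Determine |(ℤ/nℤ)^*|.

φ(69154978299) = 69154978299 · (1 − 1/3) · (1 − 1/11) · (1 − 1/47) · (1 − 1/971) · (1 − 1/977)
       = 69154978299 · 870982400/1471382517 = 40936172800.

40936172800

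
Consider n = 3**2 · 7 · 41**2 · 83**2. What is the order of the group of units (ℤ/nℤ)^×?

401826240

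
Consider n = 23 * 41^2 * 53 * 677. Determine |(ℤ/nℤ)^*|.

1268284160

φ(1387267103) = 1387267103 · (1 − 1/23) · (1 − 1/41) · (1 − 1/53) · (1 − 1/677)
       = 1387267103 · 30933760/33835783 = 1268284160.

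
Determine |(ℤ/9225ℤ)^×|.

Prime factorization: 9225 = 3^2 × 5^2 × 41.
φ(9225) = 9225 · (1 − 1/3) · (1 − 1/5) · (1 − 1/41)
       = 9225 · 320/615 = 4800.

4800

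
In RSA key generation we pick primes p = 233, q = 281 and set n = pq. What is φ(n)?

64960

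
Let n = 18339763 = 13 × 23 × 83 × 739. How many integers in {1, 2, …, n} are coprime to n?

15976224

φ(13) = 13 − 1 = 12.
φ(23) = 23 − 1 = 22.
φ(83) = 83 − 1 = 82.
φ(739) = 739 − 1 = 738.
φ(18339763) = 12 × 22 × 82 × 738 = 15976224.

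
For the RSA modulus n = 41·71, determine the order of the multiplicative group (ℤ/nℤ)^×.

2800

φ(pq) = (p−1)(q−1) = 40 · 70 = 2800.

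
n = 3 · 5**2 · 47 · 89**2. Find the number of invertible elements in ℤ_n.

φ(3) = 3 − 1 = 2.
φ(5^2) = 5^1·(5−1) = 5·4 = 20.
φ(47) = 47 − 1 = 46.
φ(89^2) = 89^2 − 89^1 = 7921 − 89 = 7832.
φ(27921525) = 2 × 20 × 46 × 7832 = 14410880.

14410880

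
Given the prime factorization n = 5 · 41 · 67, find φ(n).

φ(13735) = 13735 · (1 − 1/5) · (1 − 1/41) · (1 − 1/67)
       = 13735 · 10560/13735 = 10560.

10560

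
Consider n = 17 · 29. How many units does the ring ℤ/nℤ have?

448

φ(17) = 17 − 1 = 16.
φ(29) = 29 − 1 = 28.
Multiply: 16 · 28 = 448.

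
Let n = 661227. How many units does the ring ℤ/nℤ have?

Factor 661227: 661227 = 3 × 7 × 23 × 37^2.
φ(3) = 3 − 1 = 2.
φ(7) = 7 − 1 = 6.
φ(23) = 23 − 1 = 22.
φ(37^2) = 37^2 − 37^1 = 1369 − 37 = 1332.
φ(661227) = 2 × 6 × 22 × 1332 = 351648.

351648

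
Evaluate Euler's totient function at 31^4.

φ(31^4) = 31^4 − 31^3 = 923521 − 29791 = 893730.

893730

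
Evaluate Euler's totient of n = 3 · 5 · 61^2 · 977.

φ(3) = 3 − 1 = 2.
φ(5) = 5 − 1 = 4.
φ(61^2) = 61^1·(61−1) = 61·60 = 3660.
φ(977) = 977 − 1 = 976.
Multiply: 2 · 4 · 3660 · 976 = 28577280.

28577280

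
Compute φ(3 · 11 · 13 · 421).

φ(3) = 3 − 1 = 2.
φ(11) = 11 − 1 = 10.
φ(13) = 13 − 1 = 12.
φ(421) = 421 − 1 = 420.
Multiply: 2 · 10 · 12 · 420 = 100800.

100800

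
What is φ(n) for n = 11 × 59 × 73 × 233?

9688320

φ(11038841) = 11038841 · (1 − 1/11) · (1 − 1/59) · (1 − 1/73) · (1 − 1/233)
       = 11038841 · 9688320/11038841 = 9688320.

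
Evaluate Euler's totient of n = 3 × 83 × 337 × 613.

33723648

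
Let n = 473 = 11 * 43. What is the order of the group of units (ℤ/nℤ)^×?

420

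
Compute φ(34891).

First factor: 34891 = 23 * 37 * 41.
φ(23) = 23 − 1 = 22.
φ(37) = 37 − 1 = 36.
φ(41) = 41 − 1 = 40.
φ(34891) = 22 × 36 × 40 = 31680.

31680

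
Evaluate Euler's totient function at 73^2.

5256

φ(5329) = 5329 · (1 − 1/73)
       = 5329 · 72/73 = 5256.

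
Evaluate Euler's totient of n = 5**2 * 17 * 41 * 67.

844800

φ(5^2) = 5^1·(5−1) = 5·4 = 20.
φ(17) = 17 − 1 = 16.
φ(41) = 41 − 1 = 40.
φ(67) = 67 − 1 = 66.
φ(1167475) = 20 × 16 × 40 × 66 = 844800.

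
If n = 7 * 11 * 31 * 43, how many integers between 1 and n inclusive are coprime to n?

75600

φ(7) = 7 − 1 = 6.
φ(11) = 11 − 1 = 10.
φ(31) = 31 − 1 = 30.
φ(43) = 43 − 1 = 42.
Since φ is multiplicative, φ(102641) = 6 · 10 · 30 · 42 = 75600.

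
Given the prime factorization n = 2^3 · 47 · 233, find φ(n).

42688

φ(2^3) = 2^2·(2−1) = 4·1 = 4.
φ(47) = 47 − 1 = 46.
φ(233) = 233 − 1 = 232.
Since φ is multiplicative, φ(87608) = 4 · 46 · 232 = 42688.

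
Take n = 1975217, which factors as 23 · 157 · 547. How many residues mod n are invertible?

1873872

φ(1975217) = 1975217 · (1 − 1/23) · (1 − 1/157) · (1 − 1/547)
       = 1975217 · 1873872/1975217 = 1873872.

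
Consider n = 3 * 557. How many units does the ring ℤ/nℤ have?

1112

φ(3) = 3 − 1 = 2.
φ(557) = 557 − 1 = 556.
Multiply: 2 · 556 = 1112.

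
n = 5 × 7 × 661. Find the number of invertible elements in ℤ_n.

φ(23135) = 23135 · (1 − 1/5) · (1 − 1/7) · (1 − 1/661)
       = 23135 · 15840/23135 = 15840.

15840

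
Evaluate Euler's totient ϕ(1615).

1152

1615 = 5 × 17 × 19.
φ(5) = 5 − 1 = 4.
φ(17) = 17 − 1 = 16.
φ(19) = 19 − 1 = 18.
φ(1615) = 4 × 16 × 18 = 1152.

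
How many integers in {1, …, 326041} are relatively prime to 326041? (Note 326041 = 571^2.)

φ(326041) = 326041 · (1 − 1/571)
       = 326041 · 570/571 = 325470.

325470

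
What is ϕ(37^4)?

1823508

φ(1874161) = 1874161 · (1 − 1/37)
       = 1874161 · 36/37 = 1823508.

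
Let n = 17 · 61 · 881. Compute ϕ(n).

844800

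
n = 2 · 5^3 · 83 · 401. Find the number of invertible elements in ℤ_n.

3280000

φ(8320750) = 8320750 · (1 − 1/2) · (1 − 1/5) · (1 − 1/83) · (1 − 1/401)
       = 8320750 · 131200/332830 = 3280000.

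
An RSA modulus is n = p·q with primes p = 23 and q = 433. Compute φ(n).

9504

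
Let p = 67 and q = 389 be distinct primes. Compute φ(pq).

φ(pq) = (p−1)(q−1) = 66 · 388 = 25608.

25608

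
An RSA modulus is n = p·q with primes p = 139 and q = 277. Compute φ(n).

38088

φ(139) = 139 − 1 = 138.
φ(277) = 277 − 1 = 276.
Since φ is multiplicative, φ(38503) = 138 · 276 = 38088.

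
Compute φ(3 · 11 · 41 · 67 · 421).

φ(38164071) = 38164071 · (1 − 1/3) · (1 − 1/11) · (1 − 1/41) · (1 − 1/67) · (1 − 1/421)
       = 38164071 · 22176000/38164071 = 22176000.

22176000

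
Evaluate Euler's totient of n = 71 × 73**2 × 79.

28697760

φ(29890361) = 29890361 · (1 − 1/71) · (1 − 1/73) · (1 − 1/79)
       = 29890361 · 393120/409457 = 28697760.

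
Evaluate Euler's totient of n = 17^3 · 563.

2598688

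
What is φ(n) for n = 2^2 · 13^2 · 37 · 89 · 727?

717590016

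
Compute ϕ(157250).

Factor 157250: 157250 = 2 · 5^3 · 17 · 37.
φ(2) = 2 − 1 = 1.
φ(5^3) = 5^2·(5−1) = 25·4 = 100.
φ(17) = 17 − 1 = 16.
φ(37) = 37 − 1 = 36.
Multiply: 1 · 100 · 16 · 36 = 57600.

57600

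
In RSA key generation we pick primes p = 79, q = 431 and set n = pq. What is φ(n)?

33540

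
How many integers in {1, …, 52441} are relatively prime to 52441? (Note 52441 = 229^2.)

52212

φ(229^2) = 229^2 − 229^1 = 52441 − 229 = 52212.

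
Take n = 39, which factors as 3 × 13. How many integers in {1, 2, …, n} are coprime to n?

φ(3) = 3 − 1 = 2.
φ(13) = 13 − 1 = 12.
φ(39) = 2 × 12 = 24.

24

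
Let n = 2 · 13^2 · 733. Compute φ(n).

φ(247754) = 247754 · (1 − 1/2) · (1 − 1/13) · (1 − 1/733)
       = 247754 · 8784/19058 = 114192.

114192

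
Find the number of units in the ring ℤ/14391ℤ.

8640

Factor 14391: 14391 = 3^3 · 13 · 41.
φ(3^3) = 3^3 − 3^2 = 27 − 9 = 18.
φ(13) = 13 − 1 = 12.
φ(41) = 41 − 1 = 40.
Since φ is multiplicative, φ(14391) = 18 · 12 · 40 = 8640.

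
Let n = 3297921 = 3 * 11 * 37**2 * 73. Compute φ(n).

1918080

φ(3) = 3 − 1 = 2.
φ(11) = 11 − 1 = 10.
φ(37^2) = 37^2 − 37^1 = 1369 − 37 = 1332.
φ(73) = 73 − 1 = 72.
Multiply: 2 · 10 · 1332 · 72 = 1918080.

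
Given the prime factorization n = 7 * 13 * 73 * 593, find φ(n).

3068928

φ(3939299) = 3939299 · (1 − 1/7) · (1 − 1/13) · (1 − 1/73) · (1 − 1/593)
       = 3939299 · 3068928/3939299 = 3068928.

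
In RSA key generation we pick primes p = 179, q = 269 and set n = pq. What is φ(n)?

47704

φ(pq) = (p−1)(q−1) = 178 · 268 = 47704.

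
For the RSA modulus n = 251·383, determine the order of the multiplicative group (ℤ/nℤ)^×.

φ(96133) = 96133 · (1 − 1/251) · (1 − 1/383)
       = 96133 · 95500/96133 = 95500.

95500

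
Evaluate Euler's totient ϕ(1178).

540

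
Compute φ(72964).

32256

Prime factorization: 72964 = 2^2 · 17 · 29 · 37.
φ(72964) = 72964 · (1 − 1/2) · (1 − 1/17) · (1 − 1/29) · (1 − 1/37)
       = 72964 · 16128/36482 = 32256.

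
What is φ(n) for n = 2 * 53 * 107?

5512

φ(11342) = 11342 · (1 − 1/2) · (1 − 1/53) · (1 − 1/107)
       = 11342 · 5512/11342 = 5512.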